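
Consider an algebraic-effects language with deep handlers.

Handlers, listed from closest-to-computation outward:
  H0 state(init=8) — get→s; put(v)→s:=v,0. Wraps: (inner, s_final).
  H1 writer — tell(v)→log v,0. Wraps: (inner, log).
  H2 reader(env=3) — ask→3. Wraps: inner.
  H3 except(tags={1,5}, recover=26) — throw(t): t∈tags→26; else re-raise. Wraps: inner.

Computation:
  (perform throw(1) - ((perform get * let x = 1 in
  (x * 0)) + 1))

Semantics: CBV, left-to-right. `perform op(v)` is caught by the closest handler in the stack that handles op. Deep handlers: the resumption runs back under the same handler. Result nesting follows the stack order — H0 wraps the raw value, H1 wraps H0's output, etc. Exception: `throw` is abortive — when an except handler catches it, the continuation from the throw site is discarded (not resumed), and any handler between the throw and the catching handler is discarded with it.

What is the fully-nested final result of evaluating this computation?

Working:
throw(1) @ H3 caught ⇒ 26
= 26

Answer: 26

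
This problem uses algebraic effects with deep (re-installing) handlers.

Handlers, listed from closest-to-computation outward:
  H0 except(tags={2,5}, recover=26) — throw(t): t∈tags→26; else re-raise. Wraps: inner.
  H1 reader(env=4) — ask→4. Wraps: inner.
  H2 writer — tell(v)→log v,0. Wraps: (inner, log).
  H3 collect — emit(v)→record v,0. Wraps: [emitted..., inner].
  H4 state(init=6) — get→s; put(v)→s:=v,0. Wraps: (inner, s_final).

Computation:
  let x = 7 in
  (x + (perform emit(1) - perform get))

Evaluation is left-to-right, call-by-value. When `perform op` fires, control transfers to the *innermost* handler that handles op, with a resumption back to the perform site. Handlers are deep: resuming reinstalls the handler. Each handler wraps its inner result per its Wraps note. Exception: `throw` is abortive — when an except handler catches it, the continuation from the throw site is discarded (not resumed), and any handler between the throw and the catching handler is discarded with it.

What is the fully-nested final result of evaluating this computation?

Answer: ([1, (1, ())], 6)

Evaluation trace:
emit(1) @ H3 ⇒ out+=1
get @ H4 ⇒ 6
H0 returns 1
H1 returns 1
H2 returns (1, ())
H3 returns [1, (1, ())]
H4 returns ([1, (1, ())], 6)
= ([1, (1, ())], 6)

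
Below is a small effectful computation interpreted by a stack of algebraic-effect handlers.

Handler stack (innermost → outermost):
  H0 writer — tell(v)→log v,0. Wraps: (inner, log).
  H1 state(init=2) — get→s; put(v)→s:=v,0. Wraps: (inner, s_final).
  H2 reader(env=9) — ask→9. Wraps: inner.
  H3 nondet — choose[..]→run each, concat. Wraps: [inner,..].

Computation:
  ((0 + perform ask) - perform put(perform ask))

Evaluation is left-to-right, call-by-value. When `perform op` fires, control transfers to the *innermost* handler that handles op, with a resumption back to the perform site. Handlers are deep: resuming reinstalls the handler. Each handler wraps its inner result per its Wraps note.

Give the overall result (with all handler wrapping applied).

Evaluation trace:
ask @ H2 ⇒ 9
ask @ H2 ⇒ 9
put(9) @ H1 ⇒ s:=9
H0 returns (9, ())
H1 returns ((9, ()), 9)
H2 returns ((9, ()), 9)
H3 returns [((9, ()), 9)]
= [((9, ()), 9)]

Answer: [((9, ()), 9)]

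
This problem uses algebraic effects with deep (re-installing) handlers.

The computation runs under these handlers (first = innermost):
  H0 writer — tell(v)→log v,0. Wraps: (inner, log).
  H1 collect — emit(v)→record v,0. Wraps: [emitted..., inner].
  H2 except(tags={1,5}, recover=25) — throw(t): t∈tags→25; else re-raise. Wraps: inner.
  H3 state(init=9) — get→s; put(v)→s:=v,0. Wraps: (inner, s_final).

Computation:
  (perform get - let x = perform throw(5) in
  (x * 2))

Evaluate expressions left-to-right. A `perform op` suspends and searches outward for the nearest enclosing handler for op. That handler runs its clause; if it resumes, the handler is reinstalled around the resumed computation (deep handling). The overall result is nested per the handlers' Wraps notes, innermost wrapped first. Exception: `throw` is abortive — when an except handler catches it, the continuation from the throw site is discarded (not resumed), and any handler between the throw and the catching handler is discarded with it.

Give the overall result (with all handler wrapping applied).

Answer: (25, 9)

Step-by-step:
get @ H3 ⇒ 9
throw(5) @ H2 caught ⇒ 25
H3 returns (25, 9)
= (25, 9)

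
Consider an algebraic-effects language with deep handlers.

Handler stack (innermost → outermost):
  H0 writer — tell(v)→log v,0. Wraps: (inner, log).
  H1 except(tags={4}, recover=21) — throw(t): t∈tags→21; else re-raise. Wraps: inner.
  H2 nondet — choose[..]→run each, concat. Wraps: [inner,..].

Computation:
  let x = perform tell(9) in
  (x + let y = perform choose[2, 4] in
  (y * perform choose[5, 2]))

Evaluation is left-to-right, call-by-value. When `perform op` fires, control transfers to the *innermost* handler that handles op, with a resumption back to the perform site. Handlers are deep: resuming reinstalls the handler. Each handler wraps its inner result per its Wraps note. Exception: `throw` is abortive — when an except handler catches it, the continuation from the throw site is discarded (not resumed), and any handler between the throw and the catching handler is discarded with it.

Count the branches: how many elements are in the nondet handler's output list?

Answer: 4

Step-by-step:
tell(9) @ H0 ⇒ log+=9
choose[2, 4] @ H2
  branch[0] choose=2:
    choose[5, 2] @ H2
      branch[0] choose=5:
        H0 returns (10, (9))
        H1 returns (10, (9))
        H2 returns [(10, (9))]
      branch[1] choose=2:
        H0 returns (4, (9))
        H1 returns (4, (9))
        H2 returns [(4, (9))]
  branch[1] choose=4:
    choose[5, 2] @ H2
      branch[0] choose=5:
        H0 returns (20, (9))
        H1 returns (20, (9))
        H2 returns [(20, (9))]
      branch[1] choose=2:
        H0 returns (8, (9))
        H1 returns (8, (9))
        H2 returns [(8, (9))]
= [(10, (9)), (4, (9)), (20, (9)), (8, (9))]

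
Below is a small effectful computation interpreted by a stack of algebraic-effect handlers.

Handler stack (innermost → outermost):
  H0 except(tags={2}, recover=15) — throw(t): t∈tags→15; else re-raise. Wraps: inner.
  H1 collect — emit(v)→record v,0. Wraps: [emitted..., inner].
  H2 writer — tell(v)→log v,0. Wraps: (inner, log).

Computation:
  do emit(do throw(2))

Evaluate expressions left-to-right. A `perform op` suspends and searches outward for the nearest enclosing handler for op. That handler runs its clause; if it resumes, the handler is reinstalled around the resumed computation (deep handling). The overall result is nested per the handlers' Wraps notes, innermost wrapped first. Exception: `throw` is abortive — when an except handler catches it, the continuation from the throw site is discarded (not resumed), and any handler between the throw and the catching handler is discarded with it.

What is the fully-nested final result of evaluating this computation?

Working:
throw(2) @ H0 caught ⇒ 15
H1 returns [15]
H2 returns ([15], ())
= ([15], ())

Answer: ([15], ())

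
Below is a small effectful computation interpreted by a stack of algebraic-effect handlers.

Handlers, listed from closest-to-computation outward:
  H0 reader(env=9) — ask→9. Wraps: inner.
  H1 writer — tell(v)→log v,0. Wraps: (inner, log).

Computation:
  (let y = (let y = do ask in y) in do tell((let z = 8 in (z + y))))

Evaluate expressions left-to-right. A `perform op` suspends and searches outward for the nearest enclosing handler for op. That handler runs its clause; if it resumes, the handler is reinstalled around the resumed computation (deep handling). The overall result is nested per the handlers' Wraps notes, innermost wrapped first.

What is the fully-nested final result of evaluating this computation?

Answer: (0, (17))

Evaluation trace:
ask @ H0 ⇒ 9
tell(17) @ H1 ⇒ log+=17
H0 returns 0
H1 returns (0, (17))
= (0, (17))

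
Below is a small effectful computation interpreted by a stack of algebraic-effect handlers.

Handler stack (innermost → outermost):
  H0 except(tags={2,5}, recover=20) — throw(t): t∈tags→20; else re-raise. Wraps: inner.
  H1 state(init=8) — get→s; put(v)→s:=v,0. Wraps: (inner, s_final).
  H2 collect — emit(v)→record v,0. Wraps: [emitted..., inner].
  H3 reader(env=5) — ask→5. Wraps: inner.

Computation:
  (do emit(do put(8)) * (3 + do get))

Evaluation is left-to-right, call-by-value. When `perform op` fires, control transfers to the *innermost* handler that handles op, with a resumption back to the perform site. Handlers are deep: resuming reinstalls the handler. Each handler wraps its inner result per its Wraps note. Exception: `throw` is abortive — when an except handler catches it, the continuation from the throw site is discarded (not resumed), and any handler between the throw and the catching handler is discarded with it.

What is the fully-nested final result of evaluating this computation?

Answer: [0, (0, 8)]

Step-by-step:
put(8) @ H1 ⇒ s:=8
emit(0) @ H2 ⇒ out+=0
get @ H1 ⇒ 8
H0 returns 0
H1 returns (0, 8)
H2 returns [0, (0, 8)]
H3 returns [0, (0, 8)]
= [0, (0, 8)]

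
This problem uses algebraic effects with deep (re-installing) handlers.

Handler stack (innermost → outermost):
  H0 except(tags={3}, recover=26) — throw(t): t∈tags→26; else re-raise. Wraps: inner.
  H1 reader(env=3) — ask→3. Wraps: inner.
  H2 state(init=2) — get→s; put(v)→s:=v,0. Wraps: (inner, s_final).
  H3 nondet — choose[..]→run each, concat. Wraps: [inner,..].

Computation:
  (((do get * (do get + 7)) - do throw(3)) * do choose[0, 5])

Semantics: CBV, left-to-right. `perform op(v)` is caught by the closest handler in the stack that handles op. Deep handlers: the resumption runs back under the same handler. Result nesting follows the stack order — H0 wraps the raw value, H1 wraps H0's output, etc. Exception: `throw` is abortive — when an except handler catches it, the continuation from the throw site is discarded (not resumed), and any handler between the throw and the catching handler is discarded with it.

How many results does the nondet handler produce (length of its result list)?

Evaluation trace:
get @ H2 ⇒ 2
get @ H2 ⇒ 2
throw(3) @ H0 caught ⇒ 26
H1 returns 26
H2 returns (26, 2)
H3 returns [(26, 2)]
= [(26, 2)]

Answer: 1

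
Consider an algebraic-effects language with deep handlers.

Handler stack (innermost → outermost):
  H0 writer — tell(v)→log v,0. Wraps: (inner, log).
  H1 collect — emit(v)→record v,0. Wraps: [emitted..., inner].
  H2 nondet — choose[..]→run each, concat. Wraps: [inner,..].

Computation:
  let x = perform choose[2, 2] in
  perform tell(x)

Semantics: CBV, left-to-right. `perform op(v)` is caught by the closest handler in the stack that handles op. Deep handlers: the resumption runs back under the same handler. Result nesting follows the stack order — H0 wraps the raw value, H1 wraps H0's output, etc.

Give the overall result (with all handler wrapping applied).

Answer: [[(0, (2))], [(0, (2))]]

Working:
choose[2, 2] @ H2
  branch[0] choose=2:
    tell(2) @ H0 ⇒ log+=2
    H0 returns (0, (2))
    H1 returns [(0, (2))]
    H2 returns [[(0, (2))]]
  branch[1] choose=2:
    tell(2) @ H0 ⇒ log+=2
    H0 returns (0, (2))
    H1 returns [(0, (2))]
    H2 returns [[(0, (2))]]
= [[(0, (2))], [(0, (2))]]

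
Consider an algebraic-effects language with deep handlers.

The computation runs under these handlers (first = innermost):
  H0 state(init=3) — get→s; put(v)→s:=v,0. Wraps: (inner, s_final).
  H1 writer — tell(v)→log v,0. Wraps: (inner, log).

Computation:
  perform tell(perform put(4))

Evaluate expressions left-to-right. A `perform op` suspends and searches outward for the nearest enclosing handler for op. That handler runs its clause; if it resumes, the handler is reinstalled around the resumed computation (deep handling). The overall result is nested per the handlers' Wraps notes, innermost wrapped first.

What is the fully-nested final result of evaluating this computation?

Answer: ((0, 4), (0))

Evaluation trace:
put(4) @ H0 ⇒ s:=4
tell(0) @ H1 ⇒ log+=0
H0 returns (0, 4)
H1 returns ((0, 4), (0))
= ((0, 4), (0))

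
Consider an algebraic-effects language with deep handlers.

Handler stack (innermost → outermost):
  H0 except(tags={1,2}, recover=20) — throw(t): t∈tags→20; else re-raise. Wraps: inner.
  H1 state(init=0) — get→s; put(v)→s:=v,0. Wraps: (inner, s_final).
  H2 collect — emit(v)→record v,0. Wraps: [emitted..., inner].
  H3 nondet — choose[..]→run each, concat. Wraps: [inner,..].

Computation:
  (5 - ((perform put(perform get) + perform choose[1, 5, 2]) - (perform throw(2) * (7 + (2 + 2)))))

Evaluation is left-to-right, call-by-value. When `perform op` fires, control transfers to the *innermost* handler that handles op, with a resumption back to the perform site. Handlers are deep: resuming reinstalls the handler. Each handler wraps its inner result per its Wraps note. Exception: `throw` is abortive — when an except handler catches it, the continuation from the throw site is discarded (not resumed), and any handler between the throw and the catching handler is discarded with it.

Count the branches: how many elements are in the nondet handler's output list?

Working:
get @ H1 ⇒ 0
put(0) @ H1 ⇒ s:=0
choose[1, 5, 2] @ H3
  branch[0] choose=1:
    throw(2) @ H0 caught ⇒ 20
    H1 returns (20, 0)
    H2 returns [(20, 0)]
    H3 returns [[(20, 0)]]
  branch[1] choose=5:
    throw(2) @ H0 caught ⇒ 20
    H1 returns (20, 0)
    H2 returns [(20, 0)]
    H3 returns [[(20, 0)]]
  branch[2] choose=2:
    throw(2) @ H0 caught ⇒ 20
    H1 returns (20, 0)
    H2 returns [(20, 0)]
    H3 returns [[(20, 0)]]
= [[(20, 0)], [(20, 0)], [(20, 0)]]

Answer: 3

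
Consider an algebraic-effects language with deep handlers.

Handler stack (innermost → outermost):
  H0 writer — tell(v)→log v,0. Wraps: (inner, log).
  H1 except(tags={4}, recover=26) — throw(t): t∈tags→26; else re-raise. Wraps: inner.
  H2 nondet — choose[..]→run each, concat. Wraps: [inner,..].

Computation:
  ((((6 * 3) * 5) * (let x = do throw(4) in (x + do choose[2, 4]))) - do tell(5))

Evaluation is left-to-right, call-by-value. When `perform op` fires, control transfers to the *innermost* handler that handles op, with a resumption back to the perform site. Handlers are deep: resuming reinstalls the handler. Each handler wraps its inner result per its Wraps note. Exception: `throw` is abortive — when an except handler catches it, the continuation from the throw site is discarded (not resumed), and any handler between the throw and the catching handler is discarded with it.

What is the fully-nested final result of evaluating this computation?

Answer: [26]

Working:
throw(4) @ H1 caught ⇒ 26
H2 returns [26]
= [26]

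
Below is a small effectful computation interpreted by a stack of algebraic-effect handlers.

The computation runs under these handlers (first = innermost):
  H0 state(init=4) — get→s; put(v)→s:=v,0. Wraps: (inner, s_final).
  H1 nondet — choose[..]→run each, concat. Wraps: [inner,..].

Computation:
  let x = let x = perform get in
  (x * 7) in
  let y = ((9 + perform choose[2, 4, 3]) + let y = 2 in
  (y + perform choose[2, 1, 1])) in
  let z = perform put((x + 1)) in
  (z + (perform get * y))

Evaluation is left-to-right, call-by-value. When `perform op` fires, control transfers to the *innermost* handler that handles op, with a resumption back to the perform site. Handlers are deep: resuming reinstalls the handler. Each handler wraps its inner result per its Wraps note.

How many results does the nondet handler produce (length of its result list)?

Evaluation trace:
get @ H0 ⇒ 4
choose[2, 4, 3] @ H1
  branch[0] choose=2:
    choose[2, 1, 1] @ H1
      branch[0] choose=2:
        put(29) @ H0 ⇒ s:=29
        get @ H0 ⇒ 29
        H0 returns (435, 29)
        H1 returns [(435, 29)]
      branch[1] choose=1:
        put(29) @ H0 ⇒ s:=29
        get @ H0 ⇒ 29
        H0 returns (406, 29)
        H1 returns [(406, 29)]
      branch[2] choose=1:
        put(29) @ H0 ⇒ s:=29
        get @ H0 ⇒ 29
        H0 returns (406, 29)
        H1 returns [(406, 29)]
  branch[1] choose=4:
    choose[2, 1, 1] @ H1
      branch[0] choose=2:
        put(29) @ H0 ⇒ s:=29
        get @ H0 ⇒ 29
        H0 returns (493, 29)
        H1 returns [(493, 29)]
      branch[1] choose=1:
        put(29) @ H0 ⇒ s:=29
        get @ H0 ⇒ 29
        H0 returns (464, 29)
        H1 returns [(464, 29)]
      branch[2] choose=1:
        put(29) @ H0 ⇒ s:=29
        get @ H0 ⇒ 29
        H0 returns (464, 29)
        H1 returns [(464, 29)]
  branch[2] choose=3:
    choose[2, 1, 1] @ H1
      branch[0] choose=2:
        put(29) @ H0 ⇒ s:=29
        get @ H0 ⇒ 29
        H0 returns (464, 29)
        H1 returns [(464, 29)]
      branch[1] choose=1:
        put(29) @ H0 ⇒ s:=29
        get @ H0 ⇒ 29
        H0 returns (435, 29)
        H1 returns [(435, 29)]
      branch[2] choose=1:
        put(29) @ H0 ⇒ s:=29
        get @ H0 ⇒ 29
        H0 returns (435, 29)
        H1 returns [(435, 29)]
= [(435, 29), (406, 29), (406, 29), (493, 29), (464, 29), (464, 29), (464, 29), (435, 29), (435, 29)]

Answer: 9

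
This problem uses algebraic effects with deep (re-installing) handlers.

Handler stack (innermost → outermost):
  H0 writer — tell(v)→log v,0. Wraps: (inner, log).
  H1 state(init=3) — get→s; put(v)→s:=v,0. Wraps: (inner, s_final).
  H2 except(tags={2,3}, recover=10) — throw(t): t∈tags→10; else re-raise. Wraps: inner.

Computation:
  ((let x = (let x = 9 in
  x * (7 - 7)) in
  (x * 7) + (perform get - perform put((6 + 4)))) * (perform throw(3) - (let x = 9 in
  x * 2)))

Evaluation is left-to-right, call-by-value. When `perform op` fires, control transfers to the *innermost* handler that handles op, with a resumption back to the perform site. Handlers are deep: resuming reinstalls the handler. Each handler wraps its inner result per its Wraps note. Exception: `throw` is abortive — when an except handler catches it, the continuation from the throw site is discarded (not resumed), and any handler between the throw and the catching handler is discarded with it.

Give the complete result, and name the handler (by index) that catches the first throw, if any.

Working:
get @ H1 ⇒ 3
put(10) @ H1 ⇒ s:=10
throw(3) @ H2 caught ⇒ 10
= 10

Answer: 10 ; first throw caught by: H2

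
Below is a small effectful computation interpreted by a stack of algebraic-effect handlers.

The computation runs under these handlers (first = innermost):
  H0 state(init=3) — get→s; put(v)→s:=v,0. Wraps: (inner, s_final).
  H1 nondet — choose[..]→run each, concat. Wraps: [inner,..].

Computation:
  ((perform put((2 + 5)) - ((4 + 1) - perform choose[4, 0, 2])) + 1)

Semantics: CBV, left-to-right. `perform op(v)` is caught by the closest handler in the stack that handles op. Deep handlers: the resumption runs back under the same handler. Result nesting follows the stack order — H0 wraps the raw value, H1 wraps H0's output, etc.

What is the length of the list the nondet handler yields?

Answer: 3

Working:
put(7) @ H0 ⇒ s:=7
choose[4, 0, 2] @ H1
  branch[0] choose=4:
    H0 returns (0, 7)
    H1 returns [(0, 7)]
  branch[1] choose=0:
    H0 returns (-4, 7)
    H1 returns [(-4, 7)]
  branch[2] choose=2:
    H0 returns (-2, 7)
    H1 returns [(-2, 7)]
= [(0, 7), (-4, 7), (-2, 7)]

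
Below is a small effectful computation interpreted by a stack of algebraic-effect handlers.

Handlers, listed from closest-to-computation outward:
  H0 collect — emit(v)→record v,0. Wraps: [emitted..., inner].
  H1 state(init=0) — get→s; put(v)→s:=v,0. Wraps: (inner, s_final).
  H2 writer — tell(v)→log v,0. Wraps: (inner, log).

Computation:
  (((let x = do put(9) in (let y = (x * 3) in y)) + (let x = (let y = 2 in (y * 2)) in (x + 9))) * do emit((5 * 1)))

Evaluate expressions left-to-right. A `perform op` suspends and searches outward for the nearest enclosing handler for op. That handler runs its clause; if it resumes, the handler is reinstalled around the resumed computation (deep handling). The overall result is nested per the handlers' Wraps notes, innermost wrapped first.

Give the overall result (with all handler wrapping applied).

Answer: (([5, 0], 9), ())

Working:
put(9) @ H1 ⇒ s:=9
emit(5) @ H0 ⇒ out+=5
H0 returns [5, 0]
H1 returns ([5, 0], 9)
H2 returns (([5, 0], 9), ())
= (([5, 0], 9), ())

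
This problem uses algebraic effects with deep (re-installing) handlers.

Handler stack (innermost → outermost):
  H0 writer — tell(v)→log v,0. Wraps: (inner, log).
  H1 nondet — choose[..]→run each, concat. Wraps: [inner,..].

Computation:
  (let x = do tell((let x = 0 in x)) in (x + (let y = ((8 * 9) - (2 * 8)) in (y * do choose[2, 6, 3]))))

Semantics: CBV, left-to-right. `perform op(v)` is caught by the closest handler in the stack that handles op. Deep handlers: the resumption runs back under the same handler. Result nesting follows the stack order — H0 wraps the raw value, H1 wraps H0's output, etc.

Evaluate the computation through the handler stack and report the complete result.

Step-by-step:
tell(0) @ H0 ⇒ log+=0
choose[2, 6, 3] @ H1
  branch[0] choose=2:
    H0 returns (112, (0))
    H1 returns [(112, (0))]
  branch[1] choose=6:
    H0 returns (336, (0))
    H1 returns [(336, (0))]
  branch[2] choose=3:
    H0 returns (168, (0))
    H1 returns [(168, (0))]
= [(112, (0)), (336, (0)), (168, (0))]

Answer: [(112, (0)), (336, (0)), (168, (0))]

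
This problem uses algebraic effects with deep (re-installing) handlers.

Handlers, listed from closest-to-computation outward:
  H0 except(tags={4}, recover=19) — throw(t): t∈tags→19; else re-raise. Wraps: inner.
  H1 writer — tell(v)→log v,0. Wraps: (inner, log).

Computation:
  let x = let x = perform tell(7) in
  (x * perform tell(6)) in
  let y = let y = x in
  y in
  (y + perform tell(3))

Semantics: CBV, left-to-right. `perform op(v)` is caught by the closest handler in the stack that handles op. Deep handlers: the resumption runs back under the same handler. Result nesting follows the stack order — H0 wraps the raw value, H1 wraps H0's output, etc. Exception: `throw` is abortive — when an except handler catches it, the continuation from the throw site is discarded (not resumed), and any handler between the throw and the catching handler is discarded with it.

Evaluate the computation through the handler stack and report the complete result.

Working:
tell(7) @ H1 ⇒ log+=7
tell(6) @ H1 ⇒ log+=6
tell(3) @ H1 ⇒ log+=3
H0 returns 0
H1 returns (0, (7, 6, 3))
= (0, (7, 6, 3))

Answer: (0, (7, 6, 3))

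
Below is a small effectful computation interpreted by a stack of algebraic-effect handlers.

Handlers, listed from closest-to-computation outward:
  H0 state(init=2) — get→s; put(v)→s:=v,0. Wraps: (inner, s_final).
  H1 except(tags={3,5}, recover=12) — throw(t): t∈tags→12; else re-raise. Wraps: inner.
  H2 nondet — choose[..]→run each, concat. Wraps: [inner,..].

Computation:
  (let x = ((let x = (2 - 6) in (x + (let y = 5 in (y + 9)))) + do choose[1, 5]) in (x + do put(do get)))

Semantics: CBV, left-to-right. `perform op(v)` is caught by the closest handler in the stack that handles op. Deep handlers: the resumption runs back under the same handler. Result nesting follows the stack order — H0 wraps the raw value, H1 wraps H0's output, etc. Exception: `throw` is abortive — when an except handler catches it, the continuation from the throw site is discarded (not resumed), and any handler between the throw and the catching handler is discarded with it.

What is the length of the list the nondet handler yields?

Answer: 2

Evaluation trace:
choose[1, 5] @ H2
  branch[0] choose=1:
    get @ H0 ⇒ 2
    put(2) @ H0 ⇒ s:=2
    H0 returns (11, 2)
    H1 returns (11, 2)
    H2 returns [(11, 2)]
  branch[1] choose=5:
    get @ H0 ⇒ 2
    put(2) @ H0 ⇒ s:=2
    H0 returns (15, 2)
    H1 returns (15, 2)
    H2 returns [(15, 2)]
= [(11, 2), (15, 2)]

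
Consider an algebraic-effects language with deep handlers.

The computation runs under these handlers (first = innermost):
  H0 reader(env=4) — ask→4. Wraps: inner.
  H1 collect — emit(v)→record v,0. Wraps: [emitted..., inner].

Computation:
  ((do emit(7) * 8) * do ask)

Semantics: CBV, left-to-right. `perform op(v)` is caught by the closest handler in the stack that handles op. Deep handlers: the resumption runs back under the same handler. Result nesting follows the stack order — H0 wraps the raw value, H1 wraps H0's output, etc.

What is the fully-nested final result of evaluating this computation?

Evaluation trace:
emit(7) @ H1 ⇒ out+=7
ask @ H0 ⇒ 4
H0 returns 0
H1 returns [7, 0]
= [7, 0]

Answer: [7, 0]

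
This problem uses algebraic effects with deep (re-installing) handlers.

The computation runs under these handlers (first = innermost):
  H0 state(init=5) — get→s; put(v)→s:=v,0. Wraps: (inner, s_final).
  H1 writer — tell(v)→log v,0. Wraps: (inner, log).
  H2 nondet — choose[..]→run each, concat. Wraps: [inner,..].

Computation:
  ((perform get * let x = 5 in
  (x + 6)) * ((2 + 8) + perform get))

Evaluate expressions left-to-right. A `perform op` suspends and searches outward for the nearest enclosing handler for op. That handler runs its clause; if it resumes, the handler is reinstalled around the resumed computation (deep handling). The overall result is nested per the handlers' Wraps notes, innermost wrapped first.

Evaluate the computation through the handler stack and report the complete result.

Evaluation trace:
get @ H0 ⇒ 5
get @ H0 ⇒ 5
H0 returns (825, 5)
H1 returns ((825, 5), ())
H2 returns [((825, 5), ())]
= [((825, 5), ())]

Answer: [((825, 5), ())]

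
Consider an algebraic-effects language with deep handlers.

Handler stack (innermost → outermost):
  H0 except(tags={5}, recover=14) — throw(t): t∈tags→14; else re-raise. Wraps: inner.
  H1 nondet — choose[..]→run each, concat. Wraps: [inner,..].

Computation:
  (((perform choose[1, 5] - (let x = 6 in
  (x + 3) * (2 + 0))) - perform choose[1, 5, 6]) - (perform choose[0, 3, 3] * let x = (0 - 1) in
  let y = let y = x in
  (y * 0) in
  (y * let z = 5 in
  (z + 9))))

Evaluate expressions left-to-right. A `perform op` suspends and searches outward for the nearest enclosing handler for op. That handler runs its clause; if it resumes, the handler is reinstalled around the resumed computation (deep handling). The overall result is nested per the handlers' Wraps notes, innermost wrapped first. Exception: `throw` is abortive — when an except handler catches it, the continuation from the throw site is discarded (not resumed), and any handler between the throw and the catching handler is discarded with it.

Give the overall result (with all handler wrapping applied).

Evaluation trace:
choose[1, 5] @ H1
  branch[0] choose=1:
    choose[1, 5, 6] @ H1
      branch[0] choose=1:
        choose[0, 3, 3] @ H1
          branch[0] choose=0:
            H0 returns -18
            H1 returns [-18]
          branch[1] choose=3:
            H0 returns -18
            H1 returns [-18]
          branch[2] choose=3:
            H0 returns -18
            H1 returns [-18]
      branch[1] choose=5:
        choose[0, 3, 3] @ H1
          branch[0] choose=0:
            H0 returns -22
            H1 returns [-22]
          branch[1] choose=3:
            H0 returns -22
            H1 returns [-22]
          branch[2] choose=3:
            H0 returns -22
            H1 returns [-22]
      branch[2] choose=6:
        choose[0, 3, 3] @ H1
          branch[0] choose=0:
            H0 returns -23
            H1 returns [-23]
          branch[1] choose=3:
            H0 returns -23
            H1 returns [-23]
          branch[2] choose=3:
            H0 returns -23
            H1 returns [-23]
  branch[1] choose=5:
    choose[1, 5, 6] @ H1
      branch[0] choose=1:
        choose[0, 3, 3] @ H1
          branch[0] choose=0:
            H0 returns -14
            H1 returns [-14]
          branch[1] choose=3:
            H0 returns -14
            H1 returns [-14]
          branch[2] choose=3:
            H0 returns -14
            H1 returns [-14]
      branch[1] choose=5:
        choose[0, 3, 3] @ H1
          branch[0] choose=0:
            H0 returns -18
            H1 returns [-18]
          branch[1] choose=3:
            H0 returns -18
            H1 returns [-18]
          branch[2] choose=3:
            H0 returns -18
            H1 returns [-18]
      branch[2] choose=6:
        choose[0, 3, 3] @ H1
          branch[0] choose=0:
            H0 returns -19
            H1 returns [-19]
          branch[1] choose=3:
            H0 returns -19
            H1 returns [-19]
          branch[2] choose=3:
            H0 returns -19
            H1 returns [-19]
= [-18, -18, -18, -22, -22, -22, -23, -23, -23, -14, -14, -14, -18, -18, -18, -19, -19, -19]

Answer: [-18, -18, -18, -22, -22, -22, -23, -23, -23, -14, -14, -14, -18, -18, -18, -19, -19, -19]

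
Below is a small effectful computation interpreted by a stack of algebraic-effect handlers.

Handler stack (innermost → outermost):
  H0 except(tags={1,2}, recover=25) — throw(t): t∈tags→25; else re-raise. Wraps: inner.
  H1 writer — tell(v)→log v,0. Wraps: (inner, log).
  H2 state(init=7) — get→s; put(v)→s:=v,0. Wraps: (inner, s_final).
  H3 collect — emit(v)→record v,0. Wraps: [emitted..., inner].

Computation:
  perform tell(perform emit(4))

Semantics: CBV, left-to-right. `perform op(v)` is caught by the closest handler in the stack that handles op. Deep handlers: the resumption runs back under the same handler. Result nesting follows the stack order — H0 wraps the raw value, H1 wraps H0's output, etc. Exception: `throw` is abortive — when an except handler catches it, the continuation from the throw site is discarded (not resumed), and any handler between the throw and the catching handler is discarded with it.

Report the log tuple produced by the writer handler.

Working:
emit(4) @ H3 ⇒ out+=4
tell(0) @ H1 ⇒ log+=0
H0 returns 0
H1 returns (0, (0))
H2 returns ((0, (0)), 7)
H3 returns [4, ((0, (0)), 7)]
= [4, ((0, (0)), 7)]

Answer: (0)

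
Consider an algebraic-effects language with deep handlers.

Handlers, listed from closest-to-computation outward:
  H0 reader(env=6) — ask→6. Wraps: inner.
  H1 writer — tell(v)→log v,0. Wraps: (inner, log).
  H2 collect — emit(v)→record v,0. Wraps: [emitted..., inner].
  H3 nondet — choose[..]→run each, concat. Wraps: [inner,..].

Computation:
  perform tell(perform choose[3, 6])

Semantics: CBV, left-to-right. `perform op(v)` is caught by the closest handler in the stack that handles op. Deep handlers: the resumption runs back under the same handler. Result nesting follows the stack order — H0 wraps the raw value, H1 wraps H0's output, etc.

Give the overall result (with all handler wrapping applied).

Step-by-step:
choose[3, 6] @ H3
  branch[0] choose=3:
    tell(3) @ H1 ⇒ log+=3
    H0 returns 0
    H1 returns (0, (3))
    H2 returns [(0, (3))]
    H3 returns [[(0, (3))]]
  branch[1] choose=6:
    tell(6) @ H1 ⇒ log+=6
    H0 returns 0
    H1 returns (0, (6))
    H2 returns [(0, (6))]
    H3 returns [[(0, (6))]]
= [[(0, (3))], [(0, (6))]]

Answer: [[(0, (3))], [(0, (6))]]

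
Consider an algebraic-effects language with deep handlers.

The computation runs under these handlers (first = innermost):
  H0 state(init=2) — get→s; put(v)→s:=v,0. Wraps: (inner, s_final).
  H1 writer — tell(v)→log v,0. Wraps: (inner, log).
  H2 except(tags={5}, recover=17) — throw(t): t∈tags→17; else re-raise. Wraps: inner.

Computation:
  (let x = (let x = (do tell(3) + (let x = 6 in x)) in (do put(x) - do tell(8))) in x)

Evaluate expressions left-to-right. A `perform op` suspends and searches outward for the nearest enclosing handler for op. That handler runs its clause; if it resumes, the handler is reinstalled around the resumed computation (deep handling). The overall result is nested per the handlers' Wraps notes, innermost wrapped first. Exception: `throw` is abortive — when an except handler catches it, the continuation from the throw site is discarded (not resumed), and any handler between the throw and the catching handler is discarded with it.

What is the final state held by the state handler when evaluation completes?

Evaluation trace:
tell(3) @ H1 ⇒ log+=3
put(6) @ H0 ⇒ s:=6
tell(8) @ H1 ⇒ log+=8
H0 returns (0, 6)
H1 returns ((0, 6), (3, 8))
H2 returns ((0, 6), (3, 8))
= ((0, 6), (3, 8))

Answer: 6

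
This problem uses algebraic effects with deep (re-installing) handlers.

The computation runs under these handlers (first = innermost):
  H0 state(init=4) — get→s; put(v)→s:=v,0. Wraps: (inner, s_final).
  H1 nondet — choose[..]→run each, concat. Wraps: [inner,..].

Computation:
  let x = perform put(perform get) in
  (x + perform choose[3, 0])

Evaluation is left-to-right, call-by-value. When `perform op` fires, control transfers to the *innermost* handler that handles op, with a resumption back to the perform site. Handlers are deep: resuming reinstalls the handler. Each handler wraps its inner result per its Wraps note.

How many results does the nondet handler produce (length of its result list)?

Working:
get @ H0 ⇒ 4
put(4) @ H0 ⇒ s:=4
choose[3, 0] @ H1
  branch[0] choose=3:
    H0 returns (3, 4)
    H1 returns [(3, 4)]
  branch[1] choose=0:
    H0 returns (0, 4)
    H1 returns [(0, 4)]
= [(3, 4), (0, 4)]

Answer: 2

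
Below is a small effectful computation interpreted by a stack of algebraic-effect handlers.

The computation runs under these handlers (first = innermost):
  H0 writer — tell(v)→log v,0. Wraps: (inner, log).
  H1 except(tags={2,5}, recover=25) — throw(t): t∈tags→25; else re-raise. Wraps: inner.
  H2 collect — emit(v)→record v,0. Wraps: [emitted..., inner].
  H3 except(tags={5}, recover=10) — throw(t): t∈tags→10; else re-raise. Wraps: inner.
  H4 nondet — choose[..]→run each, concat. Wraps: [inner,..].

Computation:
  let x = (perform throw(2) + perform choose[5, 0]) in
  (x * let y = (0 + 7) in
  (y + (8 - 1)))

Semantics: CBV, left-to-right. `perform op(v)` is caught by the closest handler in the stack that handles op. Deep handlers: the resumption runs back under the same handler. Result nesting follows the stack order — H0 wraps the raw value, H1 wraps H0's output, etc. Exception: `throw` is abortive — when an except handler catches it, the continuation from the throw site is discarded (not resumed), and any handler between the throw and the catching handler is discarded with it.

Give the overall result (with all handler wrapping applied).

Answer: [[25]]

Step-by-step:
throw(2) @ H1 caught ⇒ 25
H2 returns [25]
H3 returns [25]
H4 returns [[25]]
= [[25]]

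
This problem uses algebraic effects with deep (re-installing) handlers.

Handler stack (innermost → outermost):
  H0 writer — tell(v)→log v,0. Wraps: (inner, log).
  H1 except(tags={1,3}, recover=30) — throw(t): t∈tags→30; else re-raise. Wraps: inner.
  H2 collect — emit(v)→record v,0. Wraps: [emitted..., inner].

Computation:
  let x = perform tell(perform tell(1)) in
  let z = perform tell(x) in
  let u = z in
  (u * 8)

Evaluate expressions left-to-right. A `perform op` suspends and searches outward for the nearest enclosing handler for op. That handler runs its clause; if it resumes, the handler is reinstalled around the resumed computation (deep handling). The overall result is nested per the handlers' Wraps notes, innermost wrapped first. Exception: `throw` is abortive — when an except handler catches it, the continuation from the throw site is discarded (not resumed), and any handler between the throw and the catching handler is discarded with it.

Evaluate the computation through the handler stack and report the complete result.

Working:
tell(1) @ H0 ⇒ log+=1
tell(0) @ H0 ⇒ log+=0
tell(0) @ H0 ⇒ log+=0
H0 returns (0, (1, 0, 0))
H1 returns (0, (1, 0, 0))
H2 returns [(0, (1, 0, 0))]
= [(0, (1, 0, 0))]

Answer: [(0, (1, 0, 0))]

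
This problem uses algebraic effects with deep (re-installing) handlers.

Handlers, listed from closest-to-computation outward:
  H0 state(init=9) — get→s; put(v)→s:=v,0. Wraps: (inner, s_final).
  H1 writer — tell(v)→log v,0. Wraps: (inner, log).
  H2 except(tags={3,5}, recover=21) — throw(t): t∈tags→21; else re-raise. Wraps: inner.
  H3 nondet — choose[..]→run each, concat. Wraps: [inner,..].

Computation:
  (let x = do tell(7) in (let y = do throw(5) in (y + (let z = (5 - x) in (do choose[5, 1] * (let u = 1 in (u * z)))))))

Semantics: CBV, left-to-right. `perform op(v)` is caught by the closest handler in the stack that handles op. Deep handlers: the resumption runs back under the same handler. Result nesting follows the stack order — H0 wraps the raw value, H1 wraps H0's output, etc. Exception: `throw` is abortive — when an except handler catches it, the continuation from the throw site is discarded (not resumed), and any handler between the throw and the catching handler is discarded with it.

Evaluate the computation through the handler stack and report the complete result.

Answer: [21]

Step-by-step:
tell(7) @ H1 ⇒ log+=7
throw(5) @ H2 caught ⇒ 21
H3 returns [21]
= [21]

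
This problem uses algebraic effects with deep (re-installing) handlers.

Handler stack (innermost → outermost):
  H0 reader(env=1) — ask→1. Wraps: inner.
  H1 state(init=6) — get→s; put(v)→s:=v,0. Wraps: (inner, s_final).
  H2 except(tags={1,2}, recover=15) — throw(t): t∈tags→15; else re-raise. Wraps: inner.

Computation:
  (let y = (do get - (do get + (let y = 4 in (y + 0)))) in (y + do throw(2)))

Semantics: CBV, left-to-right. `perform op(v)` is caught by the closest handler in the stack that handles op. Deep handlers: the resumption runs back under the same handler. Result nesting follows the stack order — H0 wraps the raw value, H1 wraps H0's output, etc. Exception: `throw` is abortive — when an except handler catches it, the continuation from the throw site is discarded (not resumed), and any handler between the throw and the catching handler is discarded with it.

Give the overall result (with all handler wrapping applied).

Working:
get @ H1 ⇒ 6
get @ H1 ⇒ 6
throw(2) @ H2 caught ⇒ 15
= 15

Answer: 15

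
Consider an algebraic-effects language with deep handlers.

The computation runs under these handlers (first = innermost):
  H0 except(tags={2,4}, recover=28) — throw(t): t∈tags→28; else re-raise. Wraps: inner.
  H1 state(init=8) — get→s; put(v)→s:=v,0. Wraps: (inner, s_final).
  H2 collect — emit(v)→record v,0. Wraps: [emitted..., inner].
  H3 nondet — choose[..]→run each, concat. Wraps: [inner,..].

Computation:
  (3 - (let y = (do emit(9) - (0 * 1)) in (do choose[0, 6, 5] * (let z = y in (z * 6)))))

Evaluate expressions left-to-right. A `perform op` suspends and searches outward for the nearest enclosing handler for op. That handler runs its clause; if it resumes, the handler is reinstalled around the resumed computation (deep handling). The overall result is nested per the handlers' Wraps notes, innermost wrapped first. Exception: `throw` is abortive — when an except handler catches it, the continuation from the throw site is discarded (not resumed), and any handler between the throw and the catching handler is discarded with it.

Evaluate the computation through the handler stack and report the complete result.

Answer: [[9, (3, 8)], [9, (3, 8)], [9, (3, 8)]]

Step-by-step:
emit(9) @ H2 ⇒ out+=9
choose[0, 6, 5] @ H3
  branch[0] choose=0:
    H0 returns 3
    H1 returns (3, 8)
    H2 returns [9, (3, 8)]
    H3 returns [[9, (3, 8)]]
  branch[1] choose=6:
    H0 returns 3
    H1 returns (3, 8)
    H2 returns [9, (3, 8)]
    H3 returns [[9, (3, 8)]]
  branch[2] choose=5:
    H0 returns 3
    H1 returns (3, 8)
    H2 returns [9, (3, 8)]
    H3 returns [[9, (3, 8)]]
= [[9, (3, 8)], [9, (3, 8)], [9, (3, 8)]]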